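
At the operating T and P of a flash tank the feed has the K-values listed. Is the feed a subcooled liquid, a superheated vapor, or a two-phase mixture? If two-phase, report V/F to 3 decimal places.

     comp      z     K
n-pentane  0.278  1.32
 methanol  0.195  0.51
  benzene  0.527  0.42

ΣzᵢKᵢ = 0.688; Σzᵢ/Kᵢ = 1.848.
Since ΣzᵢKᵢ < 1 the mixture is below its bubble point — single liquid phase.

subcooled liquid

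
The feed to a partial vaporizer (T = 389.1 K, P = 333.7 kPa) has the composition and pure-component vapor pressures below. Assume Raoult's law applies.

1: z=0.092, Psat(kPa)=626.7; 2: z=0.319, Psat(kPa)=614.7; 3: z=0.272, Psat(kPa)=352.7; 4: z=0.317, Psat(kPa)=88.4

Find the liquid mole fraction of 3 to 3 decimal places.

x_3 = 0.268

Raoult's law: Kᵢ = Pᵢˢᵃᵗ/P = Pᵢˢᵃᵗ/333.7.
  K_1 = 626.7/333.7 = 1.87803, K_2 = 614.7/333.7 = 1.84207, K_3 = 352.7/333.7 = 1.05694, K_4 = 88.4/333.7 = 0.26491
Let ψ = V/F and solve Σ zᵢ(Kᵢ−1)/(1+ψ(Kᵢ−1)) = 0.
Check two-phase: ΣzᵢKᵢ = 1.132 > 1 and Σzᵢ/Kᵢ = 1.676 > 1, so g(0) = 0.132 > 0 and g(1) = -0.676 < 0.
Iterate (Newton) starting at ψ = 0.56:
  ψ = 0.560: g = -0.1444, g' = -0.632 → ψ = 0.332
  ψ = 0.332: g = -0.0204, g' = -0.481 → ψ = 0.289
Converged at ψ = 0.289.
Compositions from xᵢ = zᵢ/(1+ψ(Kᵢ−1)), yᵢ = Kᵢxᵢ:
  1: x = 0.073, y = 0.138
  2: x = 0.257, y = 0.473
  3: x = 0.268, y = 0.283
  4: x = 0.402, y = 0.107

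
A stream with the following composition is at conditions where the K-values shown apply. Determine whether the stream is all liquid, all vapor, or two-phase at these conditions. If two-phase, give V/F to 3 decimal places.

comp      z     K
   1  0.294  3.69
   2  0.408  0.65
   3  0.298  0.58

ΣzᵢKᵢ = 1.523; Σzᵢ/Kᵢ = 1.221.
Both exceed 1, so a two-phase solution exists.
Newton–Raphson from ψ = 0.5:
  ψ = 0.500: g = 0.0057, g' = -0.545 → ψ = 0.511
Converged at ψ = 0.511.

two-phase, V/F = 0.511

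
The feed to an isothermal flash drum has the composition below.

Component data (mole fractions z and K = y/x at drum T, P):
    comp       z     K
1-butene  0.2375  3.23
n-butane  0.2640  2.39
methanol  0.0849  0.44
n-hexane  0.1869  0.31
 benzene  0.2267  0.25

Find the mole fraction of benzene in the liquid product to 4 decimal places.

Rachford–Rice: g(V/F) = Σ zᵢ(Kᵢ−1)/(1+V/F(Kᵢ−1)) = 0.
Feasibility: ΣzᵢKᵢ = 1.5501, Σzᵢ/Kᵢ = 1.8866 — both > 1, two phases present.
Iterate (Newton) starting at V/F = 0.58:
  V/F = 0.5800: g = -0.15225, g' = -1.0861 → V/F = 0.4398
  V/F = 0.4398: g = -0.00683, g' = -1.0117 → V/F = 0.4331
Converged at V/F = 0.4331.
Compositions from xᵢ = zᵢ/(1+V/F(Kᵢ−1)), yᵢ = Kᵢxᵢ:
  1-butene: x = 0.1208, y = 0.3902
  n-butane: x = 0.1648, y = 0.3939
  methanol: x = 0.1121, y = 0.0493
  n-hexane: x = 0.2665, y = 0.0826
  benzene: x = 0.3358, y = 0.0839

x_benzene = 0.3358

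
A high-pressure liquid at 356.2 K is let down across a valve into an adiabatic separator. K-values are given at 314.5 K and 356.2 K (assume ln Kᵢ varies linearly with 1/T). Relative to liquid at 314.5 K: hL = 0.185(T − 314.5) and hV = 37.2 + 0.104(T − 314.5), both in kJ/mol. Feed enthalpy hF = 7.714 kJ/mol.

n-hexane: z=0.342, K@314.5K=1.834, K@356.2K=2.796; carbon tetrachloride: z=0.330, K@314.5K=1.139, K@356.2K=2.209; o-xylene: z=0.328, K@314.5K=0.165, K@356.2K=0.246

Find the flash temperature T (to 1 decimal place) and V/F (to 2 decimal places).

Adiabatic flash: solve Rachford–Rice at each trial T, then check hF = ψ·hV(T) + (1−ψ)·hL(T).
  T = 314.5 K: K = (1.834, 1.139, 0.165), RR gives ψ = 0.120, H_out = 4.465 kJ/mol
  T = 356.2 K: K = (2.796, 2.209, 0.246), RR gives ψ = 0.669, H_out = 30.357 kJ/mol
  T = 335.4 K: K = (2.296, 1.620, 0.204), RR gives ψ = 0.490, H_out = 21.268 kJ/mol
  T = 324.9 K: K = (2.058, 1.365, 0.184), RR gives ψ = 0.344, H_out = 14.447 kJ/mol
  T = 319.7 K: K = (1.945, 1.249, 0.174), RR gives ψ = 0.246, H_out = 9.991 kJ/mol
  T = 317.1 K: K = (1.889, 1.193, 0.170), RR gives ψ = 0.187, H_out = 7.383 kJ/mol
  T = 318.4 K: K = (1.917, 1.221, 0.172), RR gives ψ = 0.217, H_out = 8.723 kJ/mol
Linear interpolation between T = 317.1 (H_out = 7.383) and T = 318.4 (H_out = 8.723) on hF = 7.714 gives T ≈ 317.4 K, at which ψ = 0.19.

T = 317.4 K, V/F = 0.19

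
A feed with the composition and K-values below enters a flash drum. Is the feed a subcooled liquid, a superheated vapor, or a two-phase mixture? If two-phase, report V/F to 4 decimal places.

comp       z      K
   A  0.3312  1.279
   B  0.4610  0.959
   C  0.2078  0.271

ΣzᵢKᵢ = 0.9220; Σzᵢ/Kᵢ = 1.5065.
Since ΣzᵢKᵢ < 1 the mixture is below its bubble point — single liquid phase.

subcooled liquid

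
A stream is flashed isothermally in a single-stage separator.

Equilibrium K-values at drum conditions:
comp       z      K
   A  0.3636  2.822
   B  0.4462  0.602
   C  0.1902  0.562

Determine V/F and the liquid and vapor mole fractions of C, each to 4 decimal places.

Material balance + equilibrium reduce to Σ zᵢ(Kᵢ−1)/(1+V/F(Kᵢ−1)) = 0.
g(0) = ΣzᵢKᵢ − 1 = 0.4016 and g(1) = 1 − Σzᵢ/Kᵢ = -0.2085, so a root lies in (0, 1).
Newton iteration, V/F⁰ = 0.6:
  V/F = 0.6000: g = -0.02981, g' = -0.4646 → V/F = 0.5358
  V/F = 0.5358: g = 0.00063, g' = -0.4855 → V/F = 0.5371
Converged at V/F = 0.5371.
Compositions from xᵢ = zᵢ/(1+V/F(Kᵢ−1)), yᵢ = Kᵢxᵢ:
  A: x = 0.1838, y = 0.5186
  B: x = 0.5675, y = 0.3417
  C: x = 0.2487, y = 0.1398

V/F = 0.5371, x_C = 0.2487, y_C = 0.1398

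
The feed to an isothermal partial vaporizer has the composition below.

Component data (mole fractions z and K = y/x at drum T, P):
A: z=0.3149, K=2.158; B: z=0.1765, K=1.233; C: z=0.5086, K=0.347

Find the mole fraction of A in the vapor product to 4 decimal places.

y_A = 0.5968

Material balance + equilibrium reduce to Σ zᵢ(Kᵢ−1)/(1+V/F(Kᵢ−1)) = 0.
g(0) = ΣzᵢKᵢ − 1 = 0.0737 and g(1) = 1 − Σzᵢ/Kᵢ = -0.7548, so a root lies in (0, 1).
Newton–Raphson from V/F = 0.5:
  V/F = 0.5000: g = -0.22535, g' = -0.6552 → V/F = 0.1560
  V/F = 0.1560: g = -0.02127, g' = -0.5807 → V/F = 0.1194
  V/F = 0.1194: g = 0.00016, g' = -0.5901 → V/F = 0.1197
Converged at V/F = 0.1197.
Compositions from xᵢ = zᵢ/(1+V/F(Kᵢ−1)), yᵢ = Kᵢxᵢ:
  A: x = 0.2766, y = 0.5968
  B: x = 0.1717, y = 0.2117
  C: x = 0.5517, y = 0.1914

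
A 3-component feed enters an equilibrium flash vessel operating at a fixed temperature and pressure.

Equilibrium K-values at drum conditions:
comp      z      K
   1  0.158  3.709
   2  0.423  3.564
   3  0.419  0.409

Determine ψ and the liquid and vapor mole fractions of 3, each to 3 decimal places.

ψ = 0.822, x_3 = 0.815, y_3 = 0.333

Iterate (Newton) starting at ψ = 0.62:
  ψ = 0.620: g = 0.1877, g' = -0.941 → ψ = 0.820
  ψ = 0.820: g = 0.0024, g' = -0.951 → ψ = 0.822
Converged at ψ = 0.822.
Compositions from xᵢ = zᵢ/(1+ψ(Kᵢ−1)), yᵢ = Kᵢxᵢ:
  1: x = 0.049, y = 0.182
  2: x = 0.136, y = 0.485
  3: x = 0.815, y = 0.333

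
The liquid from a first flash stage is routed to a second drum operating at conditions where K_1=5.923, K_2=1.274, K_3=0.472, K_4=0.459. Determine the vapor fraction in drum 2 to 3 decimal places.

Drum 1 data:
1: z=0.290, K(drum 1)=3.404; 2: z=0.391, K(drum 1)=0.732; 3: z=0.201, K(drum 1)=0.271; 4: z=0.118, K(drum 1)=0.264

V/F (drum 2) = 0.590

Drum 1:
Let ψ₁ = V/F and solve Σ zᵢ(Kᵢ−1)/(1+ψ₁(Kᵢ−1)) = 0.
g(0) = ΣzᵢKᵢ − 1 = 0.359 and g(1) = 1 − Σzᵢ/Kᵢ = -0.808, so a root lies in (0, 1).
Newton–Raphson from ψ₁ = 0.5:
  ψ₁ = 0.500: g = -0.1724, g' = -0.808 → ψ₁ = 0.287
  ψ₁ = 0.287: g = 0.0040, g' = -0.894 → ψ₁ = 0.291
Converged at ψ₁ = 0.291.
Drum-1 compositions:
  1: x = 0.171, y = 0.581
  2: x = 0.424, y = 0.310
  3: x = 0.255, y = 0.069
  4: x = 0.150, y = 0.040
Drum-2 feed = drum-1 liquid: z₂ = (0.1706, 0.4241, 0.2551, 0.1502).
Drum 2:
Let ψ₂ = V/F and solve Σ zᵢ(Kᵢ−1)/(1+ψ₂(Kᵢ−1)) = 0.
Feasibility: ΣzᵢKᵢ = 1.740, Σzᵢ/Kᵢ = 1.229 — both > 1, two phases present.
Newton iteration, ψ₂⁰ = 0.5:
  ψ₂ = 0.500: g = 0.0505, g' = -0.584 → ψ₂ = 0.586
  ψ₂ = 0.586: g = 0.0021, g' = -0.541 → ψ₂ = 0.590
Converged at ψ₂ = 0.590.
  1: x = 0.044, y = 0.259
  2: x = 0.365, y = 0.465
  3: x = 0.371, y = 0.175
  4: x = 0.221, y = 0.101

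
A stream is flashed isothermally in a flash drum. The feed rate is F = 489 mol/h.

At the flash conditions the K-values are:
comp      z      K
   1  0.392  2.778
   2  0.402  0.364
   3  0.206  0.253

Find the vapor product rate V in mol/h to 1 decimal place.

Newton–Raphson from β = 0.63:
  β = 0.630: g = -0.3885, g' = -1.139 → β = 0.289
  β = 0.289: g = -0.0488, g' = -0.972 → β = 0.238
  β = 0.238: g = 0.0008, g' = -1.007 → β = 0.239
Converged at β = 0.239.
Then V = β·F = 0.2393·489 = 117.0 mol/h and L = F − V = 372.0 mol/h.

V = 117.0 mol/h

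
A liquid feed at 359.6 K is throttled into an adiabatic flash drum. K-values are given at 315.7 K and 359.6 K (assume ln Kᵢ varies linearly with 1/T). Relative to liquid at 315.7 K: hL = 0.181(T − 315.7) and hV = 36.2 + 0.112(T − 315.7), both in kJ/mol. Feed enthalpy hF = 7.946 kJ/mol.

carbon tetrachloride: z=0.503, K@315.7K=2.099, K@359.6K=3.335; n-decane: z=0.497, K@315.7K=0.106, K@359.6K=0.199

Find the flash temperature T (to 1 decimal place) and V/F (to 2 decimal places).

Adiabatic flash: solve Rachford–Rice at each trial T, then check hF = ψ·hV(T) + (1−ψ)·hL(T).
  T = 315.7 K: K = (2.099, 0.106), RR gives ψ = 0.110, H_out = 3.997 kJ/mol
  T = 359.6 K: K = (3.335, 0.199), RR gives ψ = 0.415, H_out = 21.716 kJ/mol
  T = 337.6 K: K = (2.684, 0.148), RR gives ψ = 0.295, H_out = 14.212 kJ/mol
  T = 326.6 K: K = (2.382, 0.126), RR gives ψ = 0.216, H_out = 9.626 kJ/mol
  T = 321.1 K: K = (2.237, 0.116), RR gives ψ = 0.167, H_out = 6.962 kJ/mol
  T = 323.9 K: K = (2.311, 0.121), RR gives ψ = 0.193, H_out = 8.357 kJ/mol
  T = 322.5 K: K = (2.274, 0.118), RR gives ψ = 0.180, H_out = 7.670 kJ/mol
Linear interpolation between T = 322.5 (H_out = 7.670) and T = 323.9 (H_out = 8.357) on hF = 7.946 gives T ≈ 323.1 K, at which ψ = 0.19.

T = 323.1 K, V/F = 0.19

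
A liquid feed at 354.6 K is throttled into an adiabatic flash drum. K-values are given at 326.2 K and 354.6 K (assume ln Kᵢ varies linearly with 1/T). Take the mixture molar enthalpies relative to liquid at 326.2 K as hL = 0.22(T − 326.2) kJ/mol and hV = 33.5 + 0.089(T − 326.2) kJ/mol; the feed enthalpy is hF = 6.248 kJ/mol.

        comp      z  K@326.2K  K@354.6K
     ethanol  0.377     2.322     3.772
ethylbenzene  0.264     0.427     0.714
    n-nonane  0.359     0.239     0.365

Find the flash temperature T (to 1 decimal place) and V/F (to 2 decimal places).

Adiabatic flash: solve Rachford–Rice at each trial T, then check hF = ψ·hV(T) + (1−ψ)·hL(T).
  T = 326.2 K: K = (2.322, 0.427, 0.239), RR gives ψ = 0.081, H_out = 2.729 kJ/mol
  T = 354.6 K: K = (3.772, 0.714, 0.365), RR gives ψ = 0.519, H_out = 21.698 kJ/mol
  T = 340.4 K: K = (2.990, 0.558, 0.298), RR gives ψ = 0.317, H_out = 13.159 kJ/mol
  T = 333.3 K: K = (2.642, 0.490, 0.267), RR gives ψ = 0.208, H_out = 8.351 kJ/mol
  T = 329.8 K: K = (2.481, 0.458, 0.253), RR gives ψ = 0.149, H_out = 5.713 kJ/mol
  T = 331.6 K: K = (2.563, 0.474, 0.260), RR gives ψ = 0.180, H_out = 7.098 kJ/mol
Linear interpolation between T = 329.8 (H_out = 5.713) and T = 331.6 (H_out = 7.098) on hF = 6.248 gives T ≈ 330.5 K, at which ψ = 0.16.

T = 330.5 K, V/F = 0.16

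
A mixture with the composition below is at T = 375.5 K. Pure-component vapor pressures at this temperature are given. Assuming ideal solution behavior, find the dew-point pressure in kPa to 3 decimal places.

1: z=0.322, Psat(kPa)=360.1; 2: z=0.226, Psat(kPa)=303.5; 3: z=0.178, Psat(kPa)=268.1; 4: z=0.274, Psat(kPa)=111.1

Pdew = 209.687 kPa

At the dew point ψ → 1, so Σzᵢ/Kᵢ = 1 with Kᵢ = Pᵢˢᵃᵗ/P ⇒ 1/P = Σzᵢ/Pᵢˢᵃᵗ.
1/P = 0.322/360.1 + 0.226/303.5 + 0.178/268.1 + 0.274/111.1 = 0.004769 ⇒ P = 209.687 kPa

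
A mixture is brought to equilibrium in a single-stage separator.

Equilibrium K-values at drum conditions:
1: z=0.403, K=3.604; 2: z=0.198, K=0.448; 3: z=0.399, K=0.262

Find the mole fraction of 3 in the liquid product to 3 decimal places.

x_3 = 0.545

Material balance + equilibrium reduce to Σ zᵢ(Kᵢ−1)/(1+β(Kᵢ−1)) = 0.
Check two-phase: ΣzᵢKᵢ = 1.646 > 1 and Σzᵢ/Kᵢ = 2.077 > 1, so g(0) = 0.646 > 0 and g(1) = -1.077 < 0.
Newton–Raphson from β = 0.5:
  β = 0.500: g = -0.1618, g' = -1.177 → β = 0.363
Converged at β = 0.363.
Compositions from xᵢ = zᵢ/(1+β(Kᵢ−1)), yᵢ = Kᵢxᵢ:
  1: x = 0.207, y = 0.746
  2: x = 0.248, y = 0.111
  3: x = 0.545, y = 0.143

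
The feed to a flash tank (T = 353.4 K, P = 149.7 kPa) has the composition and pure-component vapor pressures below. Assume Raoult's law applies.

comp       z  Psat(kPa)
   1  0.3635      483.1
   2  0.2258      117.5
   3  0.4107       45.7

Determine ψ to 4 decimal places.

Raoult's law: Kᵢ = Pᵢˢᵃᵗ/P = Pᵢˢᵃᵗ/149.7.
  K_1 = 483.1/149.7 = 3.227121, K_2 = 117.5/149.7 = 0.784903, K_3 = 45.7/149.7 = 0.305277
Rachford–Rice: g(ψ) = Σ zᵢ(Kᵢ−1)/(1+ψ(Kᵢ−1)) = 0.
g(0) = ΣzᵢKᵢ − 1 = 0.4757 and g(1) = 1 − Σzᵢ/Kᵢ = -0.7457, so a root lies in (0, 1).
Newton iteration, ψ⁰ = 0.5:
  ψ = 0.5000: g = -0.10857, g' = -0.8821 → ψ = 0.3769
  ψ = 0.3769: g = 0.00072, g' = -0.9090 → ψ = 0.3777
Converged at ψ = 0.3777.

ψ = 0.3777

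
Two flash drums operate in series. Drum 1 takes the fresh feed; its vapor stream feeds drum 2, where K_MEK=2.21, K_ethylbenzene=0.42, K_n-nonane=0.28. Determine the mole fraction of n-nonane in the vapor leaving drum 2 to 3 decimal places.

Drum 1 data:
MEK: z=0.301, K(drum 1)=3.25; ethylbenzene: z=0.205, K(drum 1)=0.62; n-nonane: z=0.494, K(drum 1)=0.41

Drum 1:
Let ψ₁ = V/F and solve Σ zᵢ(Kᵢ−1)/(1+ψ₁(Kᵢ−1)) = 0.
Check two-phase: ΣzᵢKᵢ = 1.308 > 1 and Σzᵢ/Kᵢ = 1.628 > 1, so g(0) = 0.308 > 0 and g(1) = -0.628 < 0.
Iterate (Newton) starting at ψ₁ = 0.35:
  ψ₁ = 0.350: g = -0.0783, g' = -0.789 → ψ₁ = 0.251
  ψ₁ = 0.251: g = 0.0047, g' = -0.896 → ψ₁ = 0.256
Converged at ψ₁ = 0.256.
Drum-1 compositions:
  MEK: x = 0.191, y = 0.621
  ethylbenzene: x = 0.227, y = 0.141
  n-nonane: x = 0.582, y = 0.239
Drum-2 feed = drum-1 vapor: z₂ = (0.6206, 0.1408, 0.2386).
Drum 2:
Rachford–Rice: g(ψ₂) = Σ zᵢ(Kᵢ−1)/(1+ψ₂(Kᵢ−1)) = 0.
Feasibility: ΣzᵢKᵢ = 1.497, Σzᵢ/Kᵢ = 1.468 — both > 1, two phases present.
Iterate (Newton) starting at ψ₂ = 0.5:
  ψ₂ = 0.500: g = 0.0844, g' = -0.749 → ψ₂ = 0.613
  ψ₂ = 0.613: g = -0.0029, g' = -0.810 → ψ₂ = 0.609
Converged at ψ₂ = 0.609.
  MEK: x = 0.357, y = 0.790
  ethylbenzene: x = 0.218, y = 0.091
  n-nonane: x = 0.425, y = 0.119

y_n-nonane (drum 2) = 0.119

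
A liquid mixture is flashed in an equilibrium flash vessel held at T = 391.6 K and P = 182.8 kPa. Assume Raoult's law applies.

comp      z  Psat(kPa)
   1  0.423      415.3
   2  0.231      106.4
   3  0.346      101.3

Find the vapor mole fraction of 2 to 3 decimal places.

y_2 = 0.172

Raoult's law: Kᵢ = Pᵢˢᵃᵗ/P = Pᵢˢᵃᵗ/182.8.
  K_1 = 415.3/182.8 = 2.27188, K_2 = 106.4/182.8 = 0.58206, K_3 = 101.3/182.8 = 0.55416
Rachford–Rice: g(V/F) = Σ zᵢ(Kᵢ−1)/(1+V/F(Kᵢ−1)) = 0.
Feasibility: ΣzᵢKᵢ = 1.287, Σzᵢ/Kᵢ = 1.207 — both > 1, two phases present.
Newton–Raphson from V/F = 0.67:
  V/F = 0.670: g = -0.0636, g' = -0.417 → V/F = 0.518
  V/F = 0.518: g = 0.0007, g' = -0.431 → V/F = 0.519
Converged at V/F = 0.519.
Compositions from xᵢ = zᵢ/(1+V/F(Kᵢ−1)), yᵢ = Kᵢxᵢ:
  1: x = 0.255, y = 0.579
  2: x = 0.295, y = 0.172
  3: x = 0.450, y = 0.249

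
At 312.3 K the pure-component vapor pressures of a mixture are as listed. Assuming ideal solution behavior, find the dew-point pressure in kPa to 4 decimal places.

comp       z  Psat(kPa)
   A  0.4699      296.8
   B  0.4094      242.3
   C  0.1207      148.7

At the dew point ψ → 1, so Σzᵢ/Kᵢ = 1 with Kᵢ = Pᵢˢᵃᵗ/P ⇒ 1/P = Σzᵢ/Pᵢˢᵃᵗ.
1/P = 0.4699/296.8 + 0.4094/242.3 + 0.1207/148.7 = 0.0040846 ⇒ P = 244.8242 kPa

Pdew = 244.8242 kPa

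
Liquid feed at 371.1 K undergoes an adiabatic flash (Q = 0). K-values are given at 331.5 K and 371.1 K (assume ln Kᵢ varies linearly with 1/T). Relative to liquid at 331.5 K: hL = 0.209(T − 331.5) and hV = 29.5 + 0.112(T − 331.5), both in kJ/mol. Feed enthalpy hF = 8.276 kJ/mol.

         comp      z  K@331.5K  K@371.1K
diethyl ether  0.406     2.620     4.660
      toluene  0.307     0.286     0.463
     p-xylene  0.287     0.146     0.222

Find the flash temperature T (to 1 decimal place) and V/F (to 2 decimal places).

T = 339.3 K, V/F = 0.23

Adiabatic flash: solve Rachford–Rice at each trial T, then check hF = ψ·hV(T) + (1−ψ)·hL(T).
  T = 331.5 K: K = (2.620, 0.286, 0.146), RR gives ψ = 0.152, H_out = 4.490 kJ/mol
  T = 371.1 K: K = (4.660, 0.463, 0.222), RR gives ψ = 0.450, H_out = 19.831 kJ/mol
  T = 351.3 K: K = (3.551, 0.369, 0.182), RR gives ψ = 0.327, H_out = 13.160 kJ/mol
  T = 341.4 K: K = (3.064, 0.326, 0.164), RR gives ψ = 0.250, H_out = 9.212 kJ/mol
  T = 336.4 K: K = (2.834, 0.305, 0.155), RR gives ψ = 0.204, H_out = 6.952 kJ/mol
  T = 338.9 K: K = (2.948, 0.316, 0.159), RR gives ψ = 0.228, H_out = 8.110 kJ/mol
  T = 340.1 K: K = (3.003, 0.321, 0.161), RR gives ψ = 0.239, H_out = 8.645 kJ/mol
Linear interpolation between T = 338.9 (H_out = 8.110) and T = 340.1 (H_out = 8.645) on hF = 8.276 gives T ≈ 339.3 K, at which ψ = 0.23.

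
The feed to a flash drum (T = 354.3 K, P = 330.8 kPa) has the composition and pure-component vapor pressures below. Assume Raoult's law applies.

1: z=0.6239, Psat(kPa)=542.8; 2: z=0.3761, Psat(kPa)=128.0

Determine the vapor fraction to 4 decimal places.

ψ = 0.4308

Raoult's law: Kᵢ = Pᵢˢᵃᵗ/P = Pᵢˢᵃᵗ/330.8.
  K_1 = 542.8/330.8 = 1.640871, K_2 = 128.0/330.8 = 0.386941
Material balance + equilibrium reduce to Σ zᵢ(Kᵢ−1)/(1+ψ(Kᵢ−1)) = 0.
Check two-phase: ΣzᵢKᵢ = 1.1693 > 1 and Σzᵢ/Kᵢ = 1.3522 > 1, so g(0) = 0.1693 > 0 and g(1) = -0.3522 < 0.
Newton iteration, ψ⁰ = 0.62:
  ψ = 0.6200: g = -0.08580, g' = -0.4991 → ψ = 0.4481
  ψ = 0.4481: g = -0.00726, g' = -0.4234 → ψ = 0.4309
  ψ = 0.4309: g = -0.00004, g' = -0.4184 → ψ = 0.4308
Converged at ψ = 0.4308.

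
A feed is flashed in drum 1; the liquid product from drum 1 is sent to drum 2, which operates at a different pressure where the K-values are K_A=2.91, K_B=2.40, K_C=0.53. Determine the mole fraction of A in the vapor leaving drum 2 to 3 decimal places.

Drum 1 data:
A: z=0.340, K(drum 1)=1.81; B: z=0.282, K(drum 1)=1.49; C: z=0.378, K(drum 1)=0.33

Drum 1:
Material balance + equilibrium reduce to Σ zᵢ(Kᵢ−1)/(1+ψ₁(Kᵢ−1)) = 0.
Feasibility: ΣzᵢKᵢ = 1.160, Σzᵢ/Kᵢ = 1.523 — both > 1, two phases present.
Iterate (Newton) starting at ψ₁ = 0.67:
  ψ₁ = 0.670: g = -0.1770, g' = -0.691 → ψ₁ = 0.414
  ψ₁ = 0.414: g = -0.0292, g' = -0.497 → ψ₁ = 0.355
  ψ₁ = 0.355: g = -0.0006, g' = -0.476 → ψ₁ = 0.354
Converged at ψ₁ = 0.354.
Drum-1 compositions:
  A: x = 0.264, y = 0.478
  B: x = 0.240, y = 0.358
  C: x = 0.495, y = 0.163
Drum-2 feed = drum-1 liquid: z₂ = (0.2643, 0.2404, 0.4953).
Drum 2:
Let ψ₂ = V/F and solve Σ zᵢ(Kᵢ−1)/(1+ψ₂(Kᵢ−1)) = 0.
Check two-phase: ΣzᵢKᵢ = 1.609 > 1 and Σzᵢ/Kᵢ = 1.126 > 1, so g(0) = 0.609 > 0 and g(1) = -0.126 < 0.
Newton–Raphson from ψ₂ = 0.5:
  ψ₂ = 0.500: g = 0.1519, g' = -0.602 → ψ₂ = 0.752
  ψ₂ = 0.752: g = 0.0110, g' = -0.536 → ψ₂ = 0.773
Converged at ψ₂ = 0.773.
  A: x = 0.107, y = 0.311
  B: x = 0.115, y = 0.277
  C: x = 0.778, y = 0.412

y_A (drum 2) = 0.311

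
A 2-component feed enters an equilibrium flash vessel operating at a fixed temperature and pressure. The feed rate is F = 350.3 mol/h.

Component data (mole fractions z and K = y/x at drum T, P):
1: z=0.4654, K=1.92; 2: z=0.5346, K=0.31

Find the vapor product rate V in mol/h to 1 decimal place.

Let ψ = V/F and solve Σ zᵢ(Kᵢ−1)/(1+ψ(Kᵢ−1)) = 0.
Check two-phase: ΣzᵢKᵢ = 1.0593 > 1 and Σzᵢ/Kᵢ = 1.9669 > 1, so g(0) = 0.0593 > 0 and g(1) = -0.9669 < 0.
Binary case is linear: z₁(K₁−1)(1+ψ(K₂−1)) + z₂(K₂−1)(1+ψ(K₁−1)) = 0
⇒ ψ = [z₁(K₁−1)+z₂(K₂−1)] / [−(K₁−1)(K₂−1)] = 0.05929/0.63480 = 0.0934
Then V = ψ·F = 0.0934·350.3 = 32.7 mol/h and L = F − V = 317.6 mol/h.

V = 32.7 mol/h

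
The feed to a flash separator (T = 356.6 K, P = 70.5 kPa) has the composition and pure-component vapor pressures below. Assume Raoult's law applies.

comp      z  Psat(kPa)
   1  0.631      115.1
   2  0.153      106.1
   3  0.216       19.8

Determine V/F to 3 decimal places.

V/F = 0.734

Raoult's law: Kᵢ = Pᵢˢᵃᵗ/P = Pᵢˢᵃᵗ/70.5.
  K_1 = 115.1/70.5 = 1.63262, K_2 = 106.1/70.5 = 1.50496, K_3 = 19.8/70.5 = 0.28085
Newton iteration, V/F⁰ = 0.5:
  V/F = 0.500: g = 0.1224, g' = -0.443 → V/F = 0.776
  V/F = 0.776: g = -0.0284, g' = -0.706 → V/F = 0.736
  V/F = 0.736: g = -0.0013, g' = -0.643 → V/F = 0.734
Converged at V/F = 0.734.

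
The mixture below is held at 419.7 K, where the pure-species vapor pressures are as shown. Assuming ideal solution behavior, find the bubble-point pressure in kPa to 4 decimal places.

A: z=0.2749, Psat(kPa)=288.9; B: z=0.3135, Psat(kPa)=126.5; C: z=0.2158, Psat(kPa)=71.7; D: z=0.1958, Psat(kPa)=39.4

At the bubble point ψ → 0, so ΣzᵢKᵢ = 1 with Kᵢ = Pᵢˢᵃᵗ/P ⇒ P = ΣzᵢPᵢˢᵃᵗ.
P = 0.2749·288.9 + 0.3135·126.5 + 0.2158·71.7 + 0.1958·39.4 = 142.2637 kPa

Pbub = 142.2637 kPa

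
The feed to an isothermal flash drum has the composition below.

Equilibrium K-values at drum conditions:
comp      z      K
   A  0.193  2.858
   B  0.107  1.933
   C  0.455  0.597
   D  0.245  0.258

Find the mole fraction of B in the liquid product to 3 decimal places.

x_B = 0.097

Iterate (Newton) starting at V/F = 0.43:
  V/F = 0.430: g = -0.2182, g' = -0.652 → V/F = 0.096
  V/F = 0.096: g = 0.0098, g' = -0.795 → V/F = 0.108
Converged at V/F = 0.108.
Compositions from xᵢ = zᵢ/(1+V/F(Kᵢ−1)), yᵢ = Kᵢxᵢ:
  A: x = 0.161, y = 0.459
  B: x = 0.097, y = 0.188
  C: x = 0.476, y = 0.284
  D: x = 0.266, y = 0.069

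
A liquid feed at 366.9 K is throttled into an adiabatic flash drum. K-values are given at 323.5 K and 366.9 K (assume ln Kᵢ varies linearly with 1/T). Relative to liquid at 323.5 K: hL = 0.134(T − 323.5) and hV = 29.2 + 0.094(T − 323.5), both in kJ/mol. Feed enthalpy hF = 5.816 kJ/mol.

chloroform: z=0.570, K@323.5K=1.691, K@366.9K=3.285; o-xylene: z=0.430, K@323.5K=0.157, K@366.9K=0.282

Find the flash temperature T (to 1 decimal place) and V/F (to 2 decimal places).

T = 328.6 K, V/F = 0.18

Adiabatic flash: solve Rachford–Rice at each trial T, then check hF = ψ·hV(T) + (1−ψ)·hL(T).
  T = 323.5 K: K = (1.691, 0.157), RR gives ψ = 0.054, H_out = 1.573 kJ/mol
  T = 366.9 K: K = (3.285, 0.282), RR gives ψ = 0.606, H_out = 22.450 kJ/mol
  T = 345.2 K: K = (2.407, 0.214), RR gives ψ = 0.420, H_out = 14.801 kJ/mol
  T = 334.4 K: K = (2.031, 0.184), RR gives ψ = 0.282, H_out = 9.563 kJ/mol
  T = 328.9 K: K = (1.854, 0.170), RR gives ψ = 0.184, H_out = 6.046 kJ/mol
  T = 326.2 K: K = (1.771, 0.164), RR gives ψ = 0.124, H_out = 3.971 kJ/mol
  T = 327.5 K: K = (1.811, 0.167), RR gives ψ = 0.154, H_out = 5.005 kJ/mol
Linear interpolation between T = 327.5 (H_out = 5.005) and T = 328.9 (H_out = 6.046) on hF = 5.816 gives T ≈ 328.6 K, at which ψ = 0.18.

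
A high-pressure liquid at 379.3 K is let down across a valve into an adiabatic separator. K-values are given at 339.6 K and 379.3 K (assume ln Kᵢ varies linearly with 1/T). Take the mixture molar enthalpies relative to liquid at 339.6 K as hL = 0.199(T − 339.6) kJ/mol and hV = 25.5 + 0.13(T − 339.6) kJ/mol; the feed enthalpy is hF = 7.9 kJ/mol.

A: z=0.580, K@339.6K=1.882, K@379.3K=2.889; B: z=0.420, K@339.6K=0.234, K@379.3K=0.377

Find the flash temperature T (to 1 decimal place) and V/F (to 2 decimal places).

Adiabatic flash: solve Rachford–Rice at each trial T, then check hF = ψ·hV(T) + (1−ψ)·hL(T).
  T = 339.6 K: K = (1.882, 0.234), RR gives ψ = 0.281, H_out = 7.165 kJ/mol
  T = 379.3 K: K = (2.889, 0.377), RR gives ψ = 0.709, H_out = 24.029 kJ/mol
  T = 359.5 K: K = (2.361, 0.301), RR gives ψ = 0.521, H_out = 16.537 kJ/mol
  T = 349.6 K: K = (2.116, 0.267), RR gives ψ = 0.414, H_out = 12.272 kJ/mol
  T = 344.6 K: K = (1.997, 0.250), RR gives ψ = 0.352, H_out = 9.853 kJ/mol
  T = 342.1 K: K = (1.939, 0.242), RR gives ψ = 0.318, H_out = 8.549 kJ/mol
  T = 340.9 K: K = (1.912, 0.238), RR gives ψ = 0.301, H_out = 7.895 kJ/mol
Linear interpolation between T = 340.9 (H_out = 7.895) and T = 342.1 (H_out = 8.549) on hF = 7.9 gives T ≈ 340.9 K, at which ψ = 0.30.

T = 340.9 K, V/F = 0.30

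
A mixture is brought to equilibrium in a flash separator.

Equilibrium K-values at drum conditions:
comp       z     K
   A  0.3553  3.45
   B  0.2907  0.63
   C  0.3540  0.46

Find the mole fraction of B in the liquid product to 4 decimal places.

Let ψ = V/F and solve Σ zᵢ(Kᵢ−1)/(1+ψ(Kᵢ−1)) = 0.
Feasibility: ΣzᵢKᵢ = 1.5718, Σzᵢ/Kᵢ = 1.3340 — both > 1, two phases present.
Newton iteration, ψ⁰ = 0.5:
  ψ = 0.5000: g = -0.00261, g' = -0.6844 → ψ = 0.4962
Converged at ψ = 0.4962.
Compositions from xᵢ = zᵢ/(1+ψ(Kᵢ−1)), yᵢ = Kᵢxᵢ:
  A: x = 0.1604, y = 0.5532
  B: x = 0.3561, y = 0.2243
  C: x = 0.4836, y = 0.2224

x_B = 0.3561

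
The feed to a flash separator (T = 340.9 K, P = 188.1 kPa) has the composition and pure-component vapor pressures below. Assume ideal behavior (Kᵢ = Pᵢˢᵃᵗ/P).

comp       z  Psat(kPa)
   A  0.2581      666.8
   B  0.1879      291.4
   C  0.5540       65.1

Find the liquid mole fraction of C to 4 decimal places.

Raoult's law: Kᵢ = Pᵢˢᵃᵗ/P = Pᵢˢᵃᵗ/188.1.
  K_A = 666.8/188.1 = 3.544923, K_B = 291.4/188.1 = 1.549176, K_C = 65.1/188.1 = 0.346093
Rachford–Rice: g(V/F) = Σ zᵢ(Kᵢ−1)/(1+V/F(Kᵢ−1)) = 0.
g(0) = ΣzᵢKᵢ − 1 = 0.3978 and g(1) = 1 − Σzᵢ/Kᵢ = -0.7948, so a root lies in (0, 1).
Newton iteration, V/F⁰ = 0.58:
  V/F = 0.5800: g = -0.24007, g' = -0.9201 → V/F = 0.3191
  V/F = 0.3191: g = -0.00748, g' = -0.9284 → V/F = 0.3110
Converged at V/F = 0.3110.
Compositions from xᵢ = zᵢ/(1+V/F(Kᵢ−1)), yᵢ = Kᵢxᵢ:
  A: x = 0.1441, y = 0.5107
  B: x = 0.1605, y = 0.2486
  C: x = 0.6955, y = 0.2407

x_C = 0.6955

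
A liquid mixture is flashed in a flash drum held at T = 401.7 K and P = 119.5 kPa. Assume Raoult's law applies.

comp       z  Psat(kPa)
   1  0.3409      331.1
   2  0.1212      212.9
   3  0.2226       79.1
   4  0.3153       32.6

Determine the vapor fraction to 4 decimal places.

Raoult's law: Kᵢ = Pᵢˢᵃᵗ/P = Pᵢˢᵃᵗ/119.5.
  K_1 = 331.1/119.5 = 2.770711, K_2 = 212.9/119.5 = 1.781590, K_3 = 79.1/119.5 = 0.661925, K_4 = 32.6/119.5 = 0.272803
Newton–Raphson from ψ = 0.61:
  ψ = 0.6100: g = -0.15255, g' = -0.8599 → ψ = 0.4326
  ψ = 0.4326: g = -0.01007, g' = -0.7739 → ψ = 0.4196
Converged at ψ = 0.4196.

ψ = 0.4196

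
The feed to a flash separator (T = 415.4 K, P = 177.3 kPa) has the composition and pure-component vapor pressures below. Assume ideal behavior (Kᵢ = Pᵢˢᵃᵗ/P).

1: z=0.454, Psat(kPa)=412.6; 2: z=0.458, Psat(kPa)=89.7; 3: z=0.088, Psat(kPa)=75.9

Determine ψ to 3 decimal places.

Raoult's law: Kᵢ = Pᵢˢᵃᵗ/P = Pᵢˢᵃᵗ/177.3.
  K_1 = 412.6/177.3 = 2.32713, K_2 = 89.7/177.3 = 0.50592, K_3 = 75.9/177.3 = 0.42809
Newton iteration, ψ⁰ = 0.5:
  ψ = 0.500: g = -0.0088, g' = -0.543 → ψ = 0.484
Converged at ψ = 0.484.

ψ = 0.484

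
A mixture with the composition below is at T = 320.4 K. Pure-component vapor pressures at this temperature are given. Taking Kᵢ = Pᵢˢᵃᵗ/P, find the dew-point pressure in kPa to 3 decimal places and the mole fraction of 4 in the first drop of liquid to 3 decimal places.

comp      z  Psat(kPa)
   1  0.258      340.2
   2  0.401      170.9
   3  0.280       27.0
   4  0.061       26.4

Pdew = 63.348 kPa, x_4 = 0.146

At the dew point ψ → 1, so Σzᵢ/Kᵢ = 1 with Kᵢ = Pᵢˢᵃᵗ/P ⇒ 1/P = Σzᵢ/Pᵢˢᵃᵗ.
1/P = 0.258/340.2 + 0.401/170.9 + 0.280/27.0 + 0.061/26.4 = 0.015786 ⇒ P = 63.348 kPa
xᵢ = zᵢP/Pᵢˢᵃᵗ ⇒ x_4 = 0.061·63.348/26.4 = 0.146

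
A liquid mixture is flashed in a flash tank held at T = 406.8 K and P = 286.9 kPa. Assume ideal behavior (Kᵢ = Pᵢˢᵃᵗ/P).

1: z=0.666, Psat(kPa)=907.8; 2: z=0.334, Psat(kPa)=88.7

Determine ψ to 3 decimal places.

ψ = 0.810

Raoult's law: Kᵢ = Pᵢˢᵃᵗ/P = Pᵢˢᵃᵗ/286.9.
  K_1 = 907.8/286.9 = 3.16417, K_2 = 88.7/286.9 = 0.30917
Let ψ = V/F and solve Σ zᵢ(Kᵢ−1)/(1+ψ(Kᵢ−1)) = 0.
g(0) = ΣzᵢKᵢ − 1 = 1.211 and g(1) = 1 − Σzᵢ/Kᵢ = -0.291, so a root lies in (0, 1).
Binary case is linear: z₁(K₁−1)(1+ψ(K₂−1)) + z₂(K₂−1)(1+ψ(K₁−1)) = 0
⇒ ψ = [z₁(K₁−1)+z₂(K₂−1)] / [−(K₁−1)(K₂−1)] = 1.2106/1.4951 = 0.810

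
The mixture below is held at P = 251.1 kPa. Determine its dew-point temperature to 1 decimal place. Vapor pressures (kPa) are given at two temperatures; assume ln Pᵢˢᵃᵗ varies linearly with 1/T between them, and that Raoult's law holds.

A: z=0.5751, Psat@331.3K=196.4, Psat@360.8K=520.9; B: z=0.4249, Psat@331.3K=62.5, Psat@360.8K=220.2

Dew-point temperature: Σzᵢ·P/Pᵢˢᵃᵗ(T) = 1. Interpolate ln Pᵢˢᵃᵗ = aᵢ + bᵢ/T.
  T = 331.3 K: ΣzᵢP/Pᵢˢᵃᵗ = 2.4424
  T = 360.8 K: ΣzᵢP/Pᵢˢᵃᵗ = 0.7618
  T = 346.1 K: ΣzᵢP/Pᵢˢᵃᵗ = 1.3250
  T = 353.5 K: ΣzᵢP/Pᵢˢᵃᵗ = 0.9965
  T = 349.8 K: ΣzᵢP/Pᵢˢᵃᵗ = 1.1472
  T = 351.6 K: ΣzᵢP/Pᵢˢᵃᵗ = 1.0708
Interpolating between 351.6 K and 353.5 K gives T ≈ 353.4 K.

T = 353.4 K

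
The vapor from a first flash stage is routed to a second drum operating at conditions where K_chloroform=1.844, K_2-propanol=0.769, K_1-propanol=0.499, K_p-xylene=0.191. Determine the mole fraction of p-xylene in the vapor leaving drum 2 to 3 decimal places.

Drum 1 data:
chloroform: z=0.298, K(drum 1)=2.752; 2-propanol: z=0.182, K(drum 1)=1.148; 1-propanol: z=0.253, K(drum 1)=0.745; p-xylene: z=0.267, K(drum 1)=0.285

y_p-xylene (drum 2) = 0.030

Drum 1:
Iterate (Newton) starting at ψ₁ = 0.46:
  ψ₁ = 0.460: g = -0.0432, g' = -0.608 → ψ₁ = 0.389
Converged at ψ₁ = 0.389.
Drum-1 compositions:
  chloroform: x = 0.177, y = 0.488
  2-propanol: x = 0.172, y = 0.198
  1-propanol: x = 0.281, y = 0.209
  p-xylene: x = 0.370, y = 0.105
Drum-2 feed = drum-1 vapor: z₂ = (0.4878, 0.1976, 0.2092, 0.1054).
Drum 2:
Rachford–Rice: g(ψ₂) = Σ zᵢ(Kᵢ−1)/(1+ψ₂(Kᵢ−1)) = 0.
g(0) = ΣzᵢKᵢ − 1 = 0.176 and g(1) = 1 − Σzᵢ/Kᵢ = -0.493, so a root lies in (0, 1).
Newton iteration, ψ₂⁰ = 0.5:
  ψ₂ = 0.500: g = -0.0451, g' = -0.473 → ψ₂ = 0.405
  ψ₂ = 0.405: g = -0.0017, g' = -0.441 → ψ₂ = 0.401
Converged at ψ₂ = 0.401.
  chloroform: x = 0.364, y = 0.672
  2-propanol: x = 0.218, y = 0.167
  1-propanol: x = 0.262, y = 0.131
  p-xylene: x = 0.156, y = 0.030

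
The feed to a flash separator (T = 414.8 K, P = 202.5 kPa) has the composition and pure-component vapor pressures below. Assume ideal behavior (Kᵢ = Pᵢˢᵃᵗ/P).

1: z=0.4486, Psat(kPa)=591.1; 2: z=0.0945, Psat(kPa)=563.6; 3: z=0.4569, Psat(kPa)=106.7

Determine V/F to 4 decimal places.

Raoult's law: Kᵢ = Pᵢˢᵃᵗ/P = Pᵢˢᵃᵗ/202.5.
  K_1 = 591.1/202.5 = 2.919012, K_2 = 563.6/202.5 = 2.783210, K_3 = 106.7/202.5 = 0.526914
Material balance + equilibrium reduce to Σ zᵢ(Kᵢ−1)/(1+V/F(Kᵢ−1)) = 0.
Feasibility: ΣzᵢKᵢ = 1.8132, Σzᵢ/Kᵢ = 1.0548 — both > 1, two phases present.
Newton iteration, V/F⁰ = 0.5:
  V/F = 0.5000: g = 0.24529, g' = -0.6897 → V/F = 0.8557
  V/F = 0.8557: g = 0.02939, g' = -0.5724 → V/F = 0.9070
  V/F = 0.9070: g = -0.00011, g' = -0.5776 → V/F = 0.9068
Converged at V/F = 0.9068.

V/F = 0.9068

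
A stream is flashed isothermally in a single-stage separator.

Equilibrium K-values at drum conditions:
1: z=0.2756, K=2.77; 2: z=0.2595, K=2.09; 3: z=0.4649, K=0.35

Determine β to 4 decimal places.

β = 0.4928

Rachford–Rice: g(β) = Σ zᵢ(Kᵢ−1)/(1+β(Kᵢ−1)) = 0.
g(0) = ΣzᵢKᵢ − 1 = 0.4685 and g(1) = 1 − Σzᵢ/Kᵢ = -0.5519, so a root lies in (0, 1).
Iterate (Newton) starting at β = 0.5:
  β = 0.5000: g = -0.00582, g' = -0.8033 → β = 0.4928
Converged at β = 0.4928.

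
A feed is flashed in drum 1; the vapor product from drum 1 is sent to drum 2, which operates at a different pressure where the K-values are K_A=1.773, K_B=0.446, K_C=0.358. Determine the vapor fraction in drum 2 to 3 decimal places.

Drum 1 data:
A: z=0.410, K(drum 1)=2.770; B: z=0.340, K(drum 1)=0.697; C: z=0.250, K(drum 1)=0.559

Drum 1:
Rachford–Rice: g(ψ₁) = Σ zᵢ(Kᵢ−1)/(1+ψ₁(Kᵢ−1)) = 0.
g(0) = ΣzᵢKᵢ − 1 = 0.512 and g(1) = 1 − Σzᵢ/Kᵢ = -0.083, so a root lies in (0, 1).
Iterate (Newton) starting at ψ₁ = 0.42:
  ψ₁ = 0.420: g = 0.1629, g' = -0.537 → ψ₁ = 0.723
  ψ₁ = 0.723: g = 0.0244, g' = -0.403 → ψ₁ = 0.784
  ψ₁ = 0.784: g = 0.0003, g' = -0.393 → ψ₁ = 0.785
Converged at ψ₁ = 0.785.
Drum-1 compositions:
  A: x = 0.172, y = 0.475
  B: x = 0.446, y = 0.311
  C: x = 0.382, y = 0.214
Drum-2 feed = drum-1 vapor: z₂ = (0.4754, 0.3109, 0.2137).
Drum 2:
Newton–Raphson from ψ₂ = 0.56:
  ψ₂ = 0.560: g = -0.2075, g' = -0.554 → ψ₂ = 0.185
  ψ₂ = 0.185: g = -0.0262, g' = -0.449 → ψ₂ = 0.127
Converged at ψ₂ = 0.127.
  A: x = 0.433, y = 0.768
  B: x = 0.334, y = 0.149
  C: x = 0.233, y = 0.083

V/F (drum 2) = 0.127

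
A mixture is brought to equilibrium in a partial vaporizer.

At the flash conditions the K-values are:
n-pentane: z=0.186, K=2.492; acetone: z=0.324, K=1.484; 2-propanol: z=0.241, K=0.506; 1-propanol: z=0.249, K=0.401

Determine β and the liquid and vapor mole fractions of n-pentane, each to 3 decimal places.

Newton–Raphson from β = 0.4:
  β = 0.400: g = -0.0393, g' = -0.462 → β = 0.315
Converged at β = 0.315.
Compositions from xᵢ = zᵢ/(1+β(Kᵢ−1)), yᵢ = Kᵢxᵢ:
  n-pentane: x = 0.127, y = 0.315
  acetone: x = 0.281, y = 0.417
  2-propanol: x = 0.285, y = 0.144
  1-propanol: x = 0.307, y = 0.123

β = 0.315, x_n-pentane = 0.127, y_n-pentane = 0.315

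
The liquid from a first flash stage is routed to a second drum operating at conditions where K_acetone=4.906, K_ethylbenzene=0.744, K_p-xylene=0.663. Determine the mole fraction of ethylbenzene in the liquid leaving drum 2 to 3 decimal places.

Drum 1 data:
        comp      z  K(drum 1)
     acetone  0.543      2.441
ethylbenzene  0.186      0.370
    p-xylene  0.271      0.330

x_ethylbenzene (drum 2) = 0.350

Drum 1:
Let ψ₁ = V/F and solve Σ zᵢ(Kᵢ−1)/(1+ψ₁(Kᵢ−1)) = 0.
g(0) = ΣzᵢKᵢ − 1 = 0.484 and g(1) = 1 − Σzᵢ/Kᵢ = -0.546, so a root lies in (0, 1).
Iterate (Newton) starting at ψ₁ = 0.47:
  ψ₁ = 0.470: g = 0.0350, g' = -0.809 → ψ₁ = 0.513
Converged at ψ₁ = 0.513.
Drum-1 compositions:
  acetone: x = 0.312, y = 0.762
  ethylbenzene: x = 0.275, y = 0.102
  p-xylene: x = 0.413, y = 0.136
Drum-2 feed = drum-1 liquid: z₂ = (0.3122, 0.2748, 0.4130).
Drum 2:
Iterate (Newton) starting at ψ₂ = 0.5:
  ψ₂ = 0.500: g = 0.1649, g' = -0.638 → ψ₂ = 0.759
  ψ₂ = 0.759: g = 0.0334, g' = -0.416 → ψ₂ = 0.839
  ψ₂ = 0.839: g = 0.0015, g' = -0.381 → ψ₂ = 0.843
Converged at ψ₂ = 0.843.
  acetone: x = 0.073, y = 0.357
  ethylbenzene: x = 0.350, y = 0.261
  p-xylene: x = 0.577, y = 0.382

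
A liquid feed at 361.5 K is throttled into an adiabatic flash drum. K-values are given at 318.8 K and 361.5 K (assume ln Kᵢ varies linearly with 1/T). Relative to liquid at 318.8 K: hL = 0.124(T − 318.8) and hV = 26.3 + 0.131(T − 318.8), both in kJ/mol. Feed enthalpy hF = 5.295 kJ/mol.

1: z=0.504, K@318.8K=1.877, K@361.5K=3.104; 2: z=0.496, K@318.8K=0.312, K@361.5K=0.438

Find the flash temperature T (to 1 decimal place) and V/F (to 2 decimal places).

Adiabatic flash: solve Rachford–Rice at each trial T, then check hF = ψ·hV(T) + (1−ψ)·hL(T).
  T = 318.8 K: K = (1.877, 0.312), RR gives ψ = 0.167, H_out = 4.392 kJ/mol
  T = 361.5 K: K = (3.104, 0.438), RR gives ψ = 0.661, H_out = 22.878 kJ/mol
  T = 340.1 K: K = (2.451, 0.373), RR gives ψ = 0.463, H_out = 14.875 kJ/mol
  T = 329.5 K: K = (2.155, 0.342), RR gives ψ = 0.337, H_out = 10.221 kJ/mol
  T = 324.1 K: K = (2.012, 0.327), RR gives ψ = 0.259, H_out = 7.477 kJ/mol
  T = 321.5 K: K = (1.945, 0.320), RR gives ψ = 0.216, H_out = 6.022 kJ/mol
  T = 320.1 K: K = (1.910, 0.316), RR gives ψ = 0.191, H_out = 5.193 kJ/mol
Linear interpolation between T = 320.1 (H_out = 5.193) and T = 321.5 (H_out = 6.022) on hF = 5.295 gives T ≈ 320.3 K, at which ψ = 0.19.

T = 320.3 K, V/F = 0.19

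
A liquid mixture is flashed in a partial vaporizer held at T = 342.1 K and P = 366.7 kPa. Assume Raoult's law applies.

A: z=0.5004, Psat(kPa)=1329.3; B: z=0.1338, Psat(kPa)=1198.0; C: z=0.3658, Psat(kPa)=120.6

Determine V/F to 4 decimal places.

Raoult's law: Kᵢ = Pᵢˢᵃᵗ/P = Pᵢˢᵃᵗ/366.7.
  K_A = 1329.3/366.7 = 3.625034, K_B = 1198.0/366.7 = 3.266976, K_C = 120.6/366.7 = 0.328879
Newton iteration, V/F⁰ = 0.5:
  V/F = 0.5000: g = 0.34072, g' = -1.1690 → V/F = 0.7914
  V/F = 0.7914: g = 0.01175, g' = -1.2017 → V/F = 0.8012
Converged at V/F = 0.8012.

V/F = 0.8012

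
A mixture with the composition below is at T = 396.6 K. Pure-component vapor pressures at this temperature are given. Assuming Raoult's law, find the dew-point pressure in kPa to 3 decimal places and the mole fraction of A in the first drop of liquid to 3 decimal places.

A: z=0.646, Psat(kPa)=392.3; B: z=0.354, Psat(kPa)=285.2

At the dew point ψ → 1, so Σzᵢ/Kᵢ = 1 with Kᵢ = Pᵢˢᵃᵗ/P ⇒ 1/P = Σzᵢ/Pᵢˢᵃᵗ.
1/P = 0.646/392.3 + 0.354/285.2 = 0.002888 ⇒ P = 346.268 kPa
xᵢ = zᵢP/Pᵢˢᵃᵗ ⇒ x_A = 0.646·346.268/392.3 = 0.570

Pdew = 346.268 kPa, x_A = 0.570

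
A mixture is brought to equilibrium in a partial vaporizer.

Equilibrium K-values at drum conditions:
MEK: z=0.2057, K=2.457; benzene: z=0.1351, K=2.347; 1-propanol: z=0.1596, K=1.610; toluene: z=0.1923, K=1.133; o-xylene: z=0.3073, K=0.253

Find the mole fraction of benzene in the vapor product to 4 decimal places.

Rachford–Rice: g(ψ) = Σ zᵢ(Kᵢ−1)/(1+ψ(Kᵢ−1)) = 0.
Feasibility: ΣzᵢKᵢ = 1.3751, Σzᵢ/Kᵢ = 1.6248 — both > 1, two phases present.
Newton iteration, ψ⁰ = 0.5:
  ψ = 0.5000: g = 0.01431, g' = -0.7084 → ψ = 0.5202
  ψ = 0.5202: g = -0.00013, g' = -0.7220 → ψ = 0.5200
Converged at ψ = 0.5200.
Compositions from xᵢ = zᵢ/(1+ψ(Kᵢ−1)), yᵢ = Kᵢxᵢ:
  MEK: x = 0.1170, y = 0.2875
  benzene: x = 0.0794, y = 0.1865
  1-propanol: x = 0.1212, y = 0.1951
  toluene: x = 0.1799, y = 0.2038
  o-xylene: x = 0.5025, y = 0.1271

y_benzene = 0.1865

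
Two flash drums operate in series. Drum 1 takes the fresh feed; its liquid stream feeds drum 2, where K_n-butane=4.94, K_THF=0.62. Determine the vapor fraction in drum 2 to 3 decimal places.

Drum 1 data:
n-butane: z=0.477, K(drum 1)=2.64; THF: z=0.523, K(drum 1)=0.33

V/F (drum 2) = 0.583

Drum 1:
Rachford–Rice: g(ψ₁) = Σ zᵢ(Kᵢ−1)/(1+ψ₁(Kᵢ−1)) = 0.
Feasibility: ΣzᵢKᵢ = 1.432, Σzᵢ/Kᵢ = 1.766 — both > 1, two phases present.
Newton iteration, ψ₁⁰ = 0.5:
  ψ₁ = 0.500: g = -0.0971, g' = -0.918 → ψ₁ = 0.394
  ψ₁ = 0.394: g = -0.0011, g' = -0.907 → ψ₁ = 0.393
Converged at ψ₁ = 0.393.
Drum-1 compositions:
  n-butane: x = 0.290, y = 0.766
  THF: x = 0.710, y = 0.234
Drum-2 feed = drum-1 liquid: z₂ = (0.2900, 0.7100).
Drum 2:
Let ψ₂ = V/F and solve Σ zᵢ(Kᵢ−1)/(1+ψ₂(Kᵢ−1)) = 0.
g(0) = ΣzᵢKᵢ − 1 = 0.873 and g(1) = 1 − Σzᵢ/Kᵢ = -0.204, so a root lies in (0, 1).
Newton iteration, ψ₂⁰ = 0.5:
  ψ₂ = 0.500: g = 0.0517, g' = -0.667 → ψ₂ = 0.578
  ψ₂ = 0.578: g = 0.0032, g' = -0.588 → ψ₂ = 0.583
Converged at ψ₂ = 0.583.
  n-butane: x = 0.088, y = 0.435
  THF: x = 0.912, y = 0.565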